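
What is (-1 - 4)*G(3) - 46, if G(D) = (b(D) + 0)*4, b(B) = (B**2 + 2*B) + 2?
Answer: -386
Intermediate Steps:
b(B) = 2 + B**2 + 2*B
G(D) = 8 + 4*D**2 + 8*D (G(D) = ((2 + D**2 + 2*D) + 0)*4 = (2 + D**2 + 2*D)*4 = 8 + 4*D**2 + 8*D)
(-1 - 4)*G(3) - 46 = (-1 - 4)*(8 + 4*3**2 + 8*3) - 46 = -5*(8 + 4*9 + 24) - 46 = -5*(8 + 36 + 24) - 46 = -5*68 - 46 = -340 - 46 = -386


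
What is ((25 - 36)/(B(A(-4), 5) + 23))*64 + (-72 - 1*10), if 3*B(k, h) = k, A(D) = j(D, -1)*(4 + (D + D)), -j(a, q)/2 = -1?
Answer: -7114/61 ≈ -116.62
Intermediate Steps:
j(a, q) = 2 (j(a, q) = -2*(-1) = 2)
A(D) = 8 + 4*D (A(D) = 2*(4 + (D + D)) = 2*(4 + 2*D) = 8 + 4*D)
B(k, h) = k/3
((25 - 36)/(B(A(-4), 5) + 23))*64 + (-72 - 1*10) = ((25 - 36)/((8 + 4*(-4))/3 + 23))*64 + (-72 - 1*10) = -11/((8 - 16)/3 + 23)*64 + (-72 - 10) = -11/((1/3)*(-8) + 23)*64 - 82 = -11/(-8/3 + 23)*64 - 82 = -11/61/3*64 - 82 = -11*3/61*64 - 82 = -33/61*64 - 82 = -2112/61 - 82 = -7114/61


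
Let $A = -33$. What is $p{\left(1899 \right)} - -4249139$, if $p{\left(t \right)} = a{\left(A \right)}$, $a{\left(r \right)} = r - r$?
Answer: $4249139$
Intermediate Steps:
$a{\left(r \right)} = 0$
$p{\left(t \right)} = 0$
$p{\left(1899 \right)} - -4249139 = 0 - -4249139 = 0 + 4249139 = 4249139$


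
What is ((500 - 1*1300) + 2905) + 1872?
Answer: 3977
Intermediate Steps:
((500 - 1*1300) + 2905) + 1872 = ((500 - 1300) + 2905) + 1872 = (-800 + 2905) + 1872 = 2105 + 1872 = 3977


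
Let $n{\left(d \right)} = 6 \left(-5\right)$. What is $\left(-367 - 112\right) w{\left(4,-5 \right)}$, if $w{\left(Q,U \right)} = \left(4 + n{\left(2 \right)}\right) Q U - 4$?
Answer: $-247164$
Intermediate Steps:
$n{\left(d \right)} = -30$
$w{\left(Q,U \right)} = -4 - 26 Q U$ ($w{\left(Q,U \right)} = \left(4 - 30\right) Q U - 4 = - 26 Q U - 4 = -4 - 26 Q U$)
$\left(-367 - 112\right) w{\left(4,-5 \right)} = \left(-367 - 112\right) \left(-4 - 104 \left(-5\right)\right) = \left(-367 - 112\right) \left(-4 + 520\right) = \left(-479\right) 516 = -247164$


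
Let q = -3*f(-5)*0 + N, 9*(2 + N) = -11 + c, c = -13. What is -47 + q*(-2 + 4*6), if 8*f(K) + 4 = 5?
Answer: -449/3 ≈ -149.67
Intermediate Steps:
f(K) = 1/8 (f(K) = -1/2 + (1/8)*5 = -1/2 + 5/8 = 1/8)
N = -14/3 (N = -2 + (-11 - 13)/9 = -2 + (1/9)*(-24) = -2 - 8/3 = -14/3 ≈ -4.6667)
q = -14/3 (q = -3*1/8*0 - 14/3 = -3/8*0 - 14/3 = 0 - 14/3 = -14/3 ≈ -4.6667)
-47 + q*(-2 + 4*6) = -47 - 14*(-2 + 4*6)/3 = -47 - 14*(-2 + 24)/3 = -47 - 14/3*22 = -47 - 308/3 = -449/3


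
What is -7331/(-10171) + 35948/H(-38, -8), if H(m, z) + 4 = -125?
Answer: -8480963/30513 ≈ -277.95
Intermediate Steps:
H(m, z) = -129 (H(m, z) = -4 - 125 = -129)
-7331/(-10171) + 35948/H(-38, -8) = -7331/(-10171) + 35948/(-129) = -7331*(-1/10171) + 35948*(-1/129) = 7331/10171 - 836/3 = -8480963/30513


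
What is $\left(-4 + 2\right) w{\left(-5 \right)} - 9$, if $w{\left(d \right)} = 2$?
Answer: $-13$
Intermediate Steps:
$\left(-4 + 2\right) w{\left(-5 \right)} - 9 = \left(-4 + 2\right) 2 - 9 = \left(-2\right) 2 - 9 = -4 - 9 = -13$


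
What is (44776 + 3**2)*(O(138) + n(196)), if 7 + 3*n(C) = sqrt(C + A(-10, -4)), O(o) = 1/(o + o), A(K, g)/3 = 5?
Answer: -28796755/276 + 44785*sqrt(211)/3 ≈ 1.1251e+5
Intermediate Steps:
A(K, g) = 15 (A(K, g) = 3*5 = 15)
O(o) = 1/(2*o)
n(C) = -7/3 + sqrt(15 + C)/3 (n(C) = -7/3 + sqrt(C + 15)/3 = -7/3 + sqrt(15 + C)/3)
(44776 + 3**2)*(O(138) + n(196)) = (44776 + 3**2)*((1/2)/138 + (-7/3 + sqrt(15 + 196)/3)) = (44776 + 9)*((1/2)*(1/138) + (-7/3 + sqrt(211)/3)) = 44785*(1/276 + (-7/3 + sqrt(211)/3)) = 44785*(-643/276 + sqrt(211)/3) = -28796755/276 + 44785*sqrt(211)/3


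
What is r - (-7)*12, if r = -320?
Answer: -236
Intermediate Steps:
r - (-7)*12 = -320 - (-7)*12 = -320 - 1*(-84) = -320 + 84 = -236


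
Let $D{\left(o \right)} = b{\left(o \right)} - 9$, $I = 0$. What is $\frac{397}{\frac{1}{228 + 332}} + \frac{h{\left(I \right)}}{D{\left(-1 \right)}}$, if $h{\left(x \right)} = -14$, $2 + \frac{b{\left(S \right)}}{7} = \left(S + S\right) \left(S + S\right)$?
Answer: $\frac{1111586}{5} \approx 2.2232 \cdot 10^{5}$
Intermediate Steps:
$b{\left(S \right)} = -14 + 28 S^{2}$ ($b{\left(S \right)} = -14 + 7 \left(S + S\right) \left(S + S\right) = -14 + 7 \cdot 2 S 2 S = -14 + 7 \cdot 4 S^{2} = -14 + 28 S^{2}$)
$D{\left(o \right)} = -23 + 28 o^{2}$ ($D{\left(o \right)} = \left(-14 + 28 o^{2}\right) - 9 = -23 + 28 o^{2}$)
$\frac{397}{\frac{1}{228 + 332}} + \frac{h{\left(I \right)}}{D{\left(-1 \right)}} = \frac{397}{\frac{1}{228 + 332}} - \frac{14}{-23 + 28 \left(-1\right)^{2}} = \frac{397}{\frac{1}{560}} - \frac{14}{-23 + 28 \cdot 1} = 397 \frac{1}{\frac{1}{560}} - \frac{14}{-23 + 28} = 397 \cdot 560 - \frac{14}{5} = 222320 - \frac{14}{5} = \frac{1111586}{5}$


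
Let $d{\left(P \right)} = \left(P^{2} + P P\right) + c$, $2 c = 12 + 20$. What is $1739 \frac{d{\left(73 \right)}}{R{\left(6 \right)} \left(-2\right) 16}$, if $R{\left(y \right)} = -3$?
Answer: $\frac{3093681}{16} \approx 1.9336 \cdot 10^{5}$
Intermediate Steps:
$c = 16$ ($c = \frac{12 + 20}{2} = \frac{1}{2} \cdot 32 = 16$)
$d{\left(P \right)} = 16 + 2 P^{2}$ ($d{\left(P \right)} = \left(P^{2} + P P\right) + 16 = \left(P^{2} + P^{2}\right) + 16 = 2 P^{2} + 16 = 16 + 2 P^{2}$)
$1739 \frac{d{\left(73 \right)}}{R{\left(6 \right)} \left(-2\right) 16} = 1739 \frac{16 + 2 \cdot 73^{2}}{\left(-3\right) \left(-2\right) 16} = 1739 \frac{16 + 2 \cdot 5329}{6 \cdot 16} = 1739 \frac{16 + 10658}{96} = 1739 \cdot 10674 \cdot \frac{1}{96} = 1739 \cdot \frac{1779}{16} = \frac{3093681}{16}$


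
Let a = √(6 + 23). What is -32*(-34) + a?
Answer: 1088 + √29 ≈ 1093.4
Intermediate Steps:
a = √29 ≈ 5.3852
-32*(-34) + a = -32*(-34) + √29 = 1088 + √29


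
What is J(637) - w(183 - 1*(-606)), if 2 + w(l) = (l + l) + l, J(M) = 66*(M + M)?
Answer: 81719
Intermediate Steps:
J(M) = 132*M (J(M) = 66*(2*M) = 132*M)
w(l) = -2 + 3*l (w(l) = -2 + ((l + l) + l) = -2 + (2*l + l) = -2 + 3*l)
J(637) - w(183 - 1*(-606)) = 132*637 - (-2 + 3*(183 - 1*(-606))) = 84084 - (-2 + 3*(183 + 606)) = 84084 - (-2 + 3*789) = 84084 - (-2 + 2367) = 84084 - 1*2365 = 84084 - 2365 = 81719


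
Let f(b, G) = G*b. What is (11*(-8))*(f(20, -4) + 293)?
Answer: -18744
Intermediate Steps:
(11*(-8))*(f(20, -4) + 293) = (11*(-8))*(-4*20 + 293) = -88*(-80 + 293) = -88*213 = -18744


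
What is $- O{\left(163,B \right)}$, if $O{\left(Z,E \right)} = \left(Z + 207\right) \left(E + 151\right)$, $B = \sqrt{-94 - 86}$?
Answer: $-55870 - 2220 i \sqrt{5} \approx -55870.0 - 4964.1 i$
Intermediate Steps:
$B = 6 i \sqrt{5}$ ($B = \sqrt{-180} = 6 i \sqrt{5} \approx 13.416 i$)
$O{\left(Z,E \right)} = \left(151 + E\right) \left(207 + Z\right)$ ($O{\left(Z,E \right)} = \left(207 + Z\right) \left(151 + E\right) = \left(151 + E\right) \left(207 + Z\right)$)
$- O{\left(163,B \right)} = - (31257 + 151 \cdot 163 + 207 \cdot 6 i \sqrt{5} + 6 i \sqrt{5} \cdot 163) = - (31257 + 24613 + 1242 i \sqrt{5} + 978 i \sqrt{5}) = - (55870 + 2220 i \sqrt{5}) = -55870 - 2220 i \sqrt{5}$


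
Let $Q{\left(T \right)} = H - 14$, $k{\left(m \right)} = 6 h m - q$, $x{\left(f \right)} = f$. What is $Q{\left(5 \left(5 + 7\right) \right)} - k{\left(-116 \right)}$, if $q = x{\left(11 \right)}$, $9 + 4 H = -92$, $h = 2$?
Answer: $\frac{5455}{4} \approx 1363.8$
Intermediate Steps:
$H = - \frac{101}{4}$ ($H = - \frac{9}{4} + \frac{1}{4} \left(-92\right) = - \frac{9}{4} - 23 = - \frac{101}{4} \approx -25.25$)
$q = 11$
$k{\left(m \right)} = -11 + 12 m$ ($k{\left(m \right)} = 6 \cdot 2 m - 11 = 12 m - 11 = -11 + 12 m$)
$Q{\left(T \right)} = - \frac{157}{4}$ ($Q{\left(T \right)} = - \frac{101}{4} - 14 = - \frac{157}{4}$)
$Q{\left(5 \left(5 + 7\right) \right)} - k{\left(-116 \right)} = - \frac{157}{4} - \left(-11 + 12 \left(-116\right)\right) = - \frac{157}{4} - \left(-11 - 1392\right) = - \frac{157}{4} - -1403 = - \frac{157}{4} + 1403 = \frac{5455}{4}$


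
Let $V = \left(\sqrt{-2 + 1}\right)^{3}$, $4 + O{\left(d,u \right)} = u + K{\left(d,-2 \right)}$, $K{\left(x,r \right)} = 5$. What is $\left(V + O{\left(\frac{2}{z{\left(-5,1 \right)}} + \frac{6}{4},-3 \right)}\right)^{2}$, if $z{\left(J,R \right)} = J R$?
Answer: $\left(2 + i\right)^{2} \approx 3.0 + 4.0 i$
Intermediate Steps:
$O{\left(d,u \right)} = 1 + u$ ($O{\left(d,u \right)} = -4 + \left(u + 5\right) = -4 + \left(5 + u\right) = 1 + u$)
$V = - i$ ($V = \left(\sqrt{-1}\right)^{3} = i^{3} = - i \approx - 1.0 i$)
$\left(V + O{\left(\frac{2}{z{\left(-5,1 \right)}} + \frac{6}{4},-3 \right)}\right)^{2} = \left(- i + \left(1 - 3\right)\right)^{2} = \left(- i - 2\right)^{2} = \left(-2 - i\right)^{2}$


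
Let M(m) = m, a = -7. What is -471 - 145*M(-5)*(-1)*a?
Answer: 4604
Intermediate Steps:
-471 - 145*M(-5)*(-1)*a = -471 - 145*(-5*(-1))*(-7) = -471 - 725*(-7) = -471 - 145*(-35) = -471 + 5075 = 4604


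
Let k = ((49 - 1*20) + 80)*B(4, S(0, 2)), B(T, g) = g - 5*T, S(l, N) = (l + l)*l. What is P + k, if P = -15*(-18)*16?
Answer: 2140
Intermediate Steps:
S(l, N) = 2*l² (S(l, N) = (2*l)*l = 2*l²)
P = 4320 (P = 270*16 = 4320)
k = -2180 (k = ((49 - 1*20) + 80)*(2*0² - 5*4) = ((49 - 20) + 80)*(2*0 - 20) = (29 + 80)*(0 - 20) = 109*(-20) = -2180)
P + k = 4320 - 2180 = 2140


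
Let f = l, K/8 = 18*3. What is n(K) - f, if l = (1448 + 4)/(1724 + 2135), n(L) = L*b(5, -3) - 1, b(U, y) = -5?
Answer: -8340751/3859 ≈ -2161.4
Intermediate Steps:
K = 432 (K = 8*(18*3) = 8*54 = 432)
n(L) = -1 - 5*L (n(L) = L*(-5) - 1 = -5*L - 1 = -1 - 5*L)
l = 1452/3859 ≈ 0.37626
f = 1452/3859 ≈ 0.37626
n(K) - f = (-1 - 5*432) - 1*1452/3859 = (-1 - 2160) - 1452/3859 = -2161 - 1452/3859 = -8340751/3859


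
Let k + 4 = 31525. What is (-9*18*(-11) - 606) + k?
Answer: 32697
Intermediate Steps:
k = 31521 (k = -4 + 31525 = 31521)
(-9*18*(-11) - 606) + k = (-9*18*(-11) - 606) + 31521 = (-162*(-11) - 606) + 31521 = (1782 - 606) + 31521 = 1176 + 31521 = 32697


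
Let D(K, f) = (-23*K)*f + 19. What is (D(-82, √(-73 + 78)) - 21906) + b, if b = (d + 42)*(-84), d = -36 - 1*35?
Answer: -19451 + 1886*√5 ≈ -15234.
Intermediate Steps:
d = -71 (d = -36 - 35 = -71)
b = 2436 (b = (-71 + 42)*(-84) = -29*(-84) = 2436)
D(K, f) = 19 - 23*K*f (D(K, f) = -23*K*f + 19 = 19 - 23*K*f)
(D(-82, √(-73 + 78)) - 21906) + b = ((19 - 23*(-82)*√(-73 + 78)) - 21906) + 2436 = ((19 - 23*(-82)*√5) - 21906) + 2436 = ((19 + 1886*√5) - 21906) + 2436 = (-21887 + 1886*√5) + 2436 = -19451 + 1886*√5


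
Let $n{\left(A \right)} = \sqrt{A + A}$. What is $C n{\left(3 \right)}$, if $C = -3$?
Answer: $- 3 \sqrt{6} \approx -7.3485$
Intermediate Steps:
$n{\left(A \right)} = \sqrt{2} \sqrt{A}$ ($n{\left(A \right)} = \sqrt{2 A} = \sqrt{2} \sqrt{A}$)
$C n{\left(3 \right)} = - 3 \sqrt{2} \sqrt{3} = - 3 \sqrt{6}$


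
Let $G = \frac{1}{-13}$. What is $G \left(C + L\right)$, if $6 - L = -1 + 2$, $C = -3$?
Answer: $- \frac{2}{13} \approx -0.15385$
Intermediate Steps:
$G = - \frac{1}{13} \approx -0.076923$
$L = 5$ ($L = 6 - \left(-1 + 2\right) = 6 - 1 = 5$)
$G \left(C + L\right) = - \frac{-3 + 5}{13} = \left(- \frac{1}{13}\right) 2 = - \frac{2}{13}$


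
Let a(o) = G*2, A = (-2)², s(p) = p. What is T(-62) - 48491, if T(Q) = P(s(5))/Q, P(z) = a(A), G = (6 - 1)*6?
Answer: -1503251/31 ≈ -48492.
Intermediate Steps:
G = 30 (G = 5*6 = 30)
A = 4
a(o) = 60 (a(o) = 30*2 = 60)
P(z) = 60
T(Q) = 60/Q
T(-62) - 48491 = 60/(-62) - 48491 = 60*(-1/62) - 48491 = -30/31 - 48491 = -1503251/31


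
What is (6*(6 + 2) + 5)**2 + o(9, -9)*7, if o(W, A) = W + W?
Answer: 2935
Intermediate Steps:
o(W, A) = 2*W
(6*(6 + 2) + 5)**2 + o(9, -9)*7 = (6*(6 + 2) + 5)**2 + (2*9)*7 = (6*8 + 5)**2 + 18*7 = (48 + 5)**2 + 126 = 53**2 + 126 = 2809 + 126 = 2935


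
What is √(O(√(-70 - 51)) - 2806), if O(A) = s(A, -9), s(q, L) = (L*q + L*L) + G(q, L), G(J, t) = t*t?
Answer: √(-2644 - 99*I) ≈ 0.9625 - 51.429*I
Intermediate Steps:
G(J, t) = t²
s(q, L) = 2*L² + L*q (s(q, L) = (L*q + L*L) + L² = (L*q + L²) + L² = (L² + L*q) + L² = 2*L² + L*q)
O(A) = 162 - 9*A (O(A) = -9*(A + 2*(-9)) = -9*(A - 18) = -9*(-18 + A) = 162 - 9*A)
√(O(√(-70 - 51)) - 2806) = √((162 - 9*√(-70 - 51)) - 2806) = √((162 - 99*I) - 2806) = √(-2644 - 99*I)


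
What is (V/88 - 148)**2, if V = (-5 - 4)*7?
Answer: 171269569/7744 ≈ 22116.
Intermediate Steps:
V = -63 (V = -9*7 = -63)
(V/88 - 148)**2 = (-63/88 - 148)**2 = (-13087/88)**2 = 171269569/7744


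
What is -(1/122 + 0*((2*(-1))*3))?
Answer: -1/122 ≈ -0.0081967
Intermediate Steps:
-(1/122 + 0*((2*(-1))*3)) = -(1/122 + 0*(-2*3)) = -(1/122 + 0*(-6)) = -(1/122 + 0) = -1*1/122 = -1/122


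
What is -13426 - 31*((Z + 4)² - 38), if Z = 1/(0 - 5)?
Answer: -317391/25 ≈ -12696.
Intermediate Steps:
Z = -⅕ (Z = 1/(-5) = -⅕ ≈ -0.20000)
-13426 - 31*((Z + 4)² - 38) = -13426 - 31*((-⅕ + 4)² - 38) = -13426 - 31*((19/5)² - 38) = -13426 - 31*(361/25 - 38) = -13426 - 31*(-589/25) = -13426 + 18259/25 = -317391/25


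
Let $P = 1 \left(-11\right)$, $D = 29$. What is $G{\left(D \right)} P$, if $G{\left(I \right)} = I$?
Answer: $-319$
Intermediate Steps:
$P = -11$
$G{\left(D \right)} P = 29 \left(-11\right) = -319$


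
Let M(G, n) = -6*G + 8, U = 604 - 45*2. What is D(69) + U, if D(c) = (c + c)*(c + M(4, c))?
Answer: 7828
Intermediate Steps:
U = 514 (U = 604 - 90 = 514)
M(G, n) = 8 - 6*G
D(c) = 2*c*(-16 + c) (D(c) = (c + c)*(c + (8 - 6*4)) = (2*c)*(c + (8 - 24)) = (2*c)*(c - 16) = (2*c)*(-16 + c) = 2*c*(-16 + c))
D(69) + U = 2*69*(-16 + 69) + 514 = 2*69*53 + 514 = 7314 + 514 = 7828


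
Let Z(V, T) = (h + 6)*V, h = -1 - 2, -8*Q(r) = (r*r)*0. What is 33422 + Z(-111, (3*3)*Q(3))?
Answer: 33089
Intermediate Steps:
Q(r) = 0 (Q(r) = -r*r*0/8 = -r²*0/8 = -⅛*0 = 0)
h = -3
Z(V, T) = 3*V (Z(V, T) = (-3 + 6)*V = 3*V)
33422 + Z(-111, (3*3)*Q(3)) = 33422 + 3*(-111) = 33422 - 333 = 33089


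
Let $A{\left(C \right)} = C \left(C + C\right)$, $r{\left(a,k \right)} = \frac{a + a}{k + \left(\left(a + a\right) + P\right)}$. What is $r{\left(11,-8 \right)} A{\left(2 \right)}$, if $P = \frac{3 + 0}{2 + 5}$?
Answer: $\frac{1232}{101} \approx 12.198$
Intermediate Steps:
$P = \frac{3}{7} \approx 0.42857$
$r{\left(a,k \right)} = \frac{2 a}{\frac{3}{7} + k + 2 a}$ ($r{\left(a,k \right)} = \frac{a + a}{k + \left(\left(a + a\right) + \frac{3}{7}\right)} = \frac{2 a}{k + \left(2 a + \frac{3}{7}\right)} = \frac{2 a}{k + \left(\frac{3}{7} + 2 a\right)} = \frac{2 a}{\frac{3}{7} + k + 2 a}$)
$A{\left(C \right)} = 2 C^{2}$ ($A{\left(C \right)} = C 2 C = 2 C^{2}$)
$r{\left(11,-8 \right)} A{\left(2 \right)} = 14 \cdot 11 \frac{1}{3 + 7 \left(-8\right) + 14 \cdot 11} \cdot 2 \cdot 2^{2} = 14 \cdot 11 \frac{1}{3 - 56 + 154} \cdot 2 \cdot 4 = 14 \cdot 11 \cdot \frac{1}{101} \cdot 8 = \frac{154}{101} \cdot 8 = \frac{1232}{101}$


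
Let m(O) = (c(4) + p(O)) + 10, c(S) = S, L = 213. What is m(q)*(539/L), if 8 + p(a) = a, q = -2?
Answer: 2156/213 ≈ 10.122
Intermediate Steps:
p(a) = -8 + a
m(O) = 6 + O (m(O) = (4 + (-8 + O)) + 10 = (-4 + O) + 10 = 6 + O)
m(q)*(539/L) = (6 - 2)*(539/213) = 4*(539*(1/213)) = 4*(539/213) = 2156/213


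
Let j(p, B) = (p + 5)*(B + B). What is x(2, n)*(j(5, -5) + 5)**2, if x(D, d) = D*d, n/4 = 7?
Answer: 505400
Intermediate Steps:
n = 28 (n = 4*7 = 28)
j(p, B) = 2*B*(5 + p) (j(p, B) = (5 + p)*(2*B) = 2*B*(5 + p))
x(2, n)*(j(5, -5) + 5)**2 = (2*28)*(2*(-5)*(5 + 5) + 5)**2 = 56*(2*(-5)*10 + 5)**2 = 56*(-100 + 5)**2 = 56*(-95)**2 = 56*9025 = 505400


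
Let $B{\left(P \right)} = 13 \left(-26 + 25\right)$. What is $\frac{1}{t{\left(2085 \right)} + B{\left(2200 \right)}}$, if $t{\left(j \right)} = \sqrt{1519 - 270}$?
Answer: $\frac{13}{1080} + \frac{\sqrt{1249}}{1080} \approx 0.04476$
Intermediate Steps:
$t{\left(j \right)} = \sqrt{1249}$
$B{\left(P \right)} = -13$ ($B{\left(P \right)} = 13 \left(-1\right) = -13$)
$\frac{1}{t{\left(2085 \right)} + B{\left(2200 \right)}} = \frac{1}{\sqrt{1249} - 13} = \frac{1}{-13 + \sqrt{1249}}$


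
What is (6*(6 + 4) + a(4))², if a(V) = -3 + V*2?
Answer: 4225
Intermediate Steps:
a(V) = -3 + 2*V
(6*(6 + 4) + a(4))² = (6*(6 + 4) + (-3 + 2*4))² = (6*10 + (-3 + 8))² = (60 + 5)² = 65² = 4225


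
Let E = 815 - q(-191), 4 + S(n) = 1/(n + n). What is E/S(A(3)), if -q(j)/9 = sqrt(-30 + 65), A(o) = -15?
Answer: -24450/121 - 270*sqrt(35)/121 ≈ -215.27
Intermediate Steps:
q(j) = -9*sqrt(35) (q(j) = -9*sqrt(-30 + 65) = -9*sqrt(35))
S(n) = -4 + 1/(2*n) (S(n) = -4 + 1/(n + n) = -4 + 1/(2*n))
E = 815 + 9*sqrt(35) (E = 815 - (-9)*sqrt(35) = 815 + 9*sqrt(35) ≈ 868.25)
E/S(A(3)) = (815 + 9*sqrt(35))/(-4 + (1/2)/(-15)) = (815 + 9*sqrt(35))/(-4 + (1/2)*(-1/15)) = (815 + 9*sqrt(35))/(-4 - 1/30) = (815 + 9*sqrt(35))/(-121/30) = (815 + 9*sqrt(35))*(-30/121) = -24450/121 - 270*sqrt(35)/121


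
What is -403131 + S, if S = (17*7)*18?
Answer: -400989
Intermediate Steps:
S = 2142 (S = 119*18 = 2142)
-403131 + S = -403131 + 2142 = -400989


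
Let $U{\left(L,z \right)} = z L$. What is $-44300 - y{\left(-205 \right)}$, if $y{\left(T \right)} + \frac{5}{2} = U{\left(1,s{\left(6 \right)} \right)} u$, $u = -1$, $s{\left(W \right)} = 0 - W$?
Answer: $- \frac{88607}{2} \approx -44304.0$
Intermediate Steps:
$s{\left(W \right)} = - W$
$U{\left(L,z \right)} = L z$
$y{\left(T \right)} = \frac{7}{2}$ ($y{\left(T \right)} = - \frac{5}{2} + 1 \left(\left(-1\right) 6\right) \left(-1\right) = - \frac{5}{2} + 1 \left(-6\right) \left(-1\right) = - \frac{5}{2} - -6 = - \frac{5}{2} + 6 = \frac{7}{2}$)
$-44300 - y{\left(-205 \right)} = -44300 - \frac{7}{2} = - \frac{88607}{2}$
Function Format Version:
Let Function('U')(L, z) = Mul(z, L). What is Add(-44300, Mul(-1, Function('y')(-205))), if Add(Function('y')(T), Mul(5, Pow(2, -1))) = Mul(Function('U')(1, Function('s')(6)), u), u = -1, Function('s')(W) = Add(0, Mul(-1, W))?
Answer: Rational(-88607, 2) ≈ -44304.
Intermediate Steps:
Function('s')(W) = Mul(-1, W)
Function('U')(L, z) = Mul(L, z)
Function('y')(T) = Rational(7, 2) (Function('y')(T) = Add(Rational(-5, 2), Mul(Mul(1, Mul(-1, 6)), -1)) = Add(Rational(-5, 2), Mul(Mul(1, -6), -1)) = Add(Rational(-5, 2), Mul(-6, -1)) = Add(Rational(-5, 2), 6) = Rational(7, 2))
Add(-44300, Mul(-1, Function('y')(-205))) = Add(-44300, Mul(-1, Rational(7, 2))) = Add(-44300, Rational(-7, 2)) = Rational(-88607, 2)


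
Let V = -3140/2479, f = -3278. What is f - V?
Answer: -8123022/2479 ≈ -3276.7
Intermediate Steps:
V = -3140/2479 (V = -3140*1/2479 = -3140/2479 ≈ -1.2666)
f - V = -3278 - 1*(-3140/2479) = -3278 + 3140/2479 = -8123022/2479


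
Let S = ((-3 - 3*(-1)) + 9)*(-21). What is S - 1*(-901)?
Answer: 712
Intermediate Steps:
S = -189 (S = ((-3 + 3) + 9)*(-21) = (0 + 9)*(-21) = 9*(-21) = -189)
S - 1*(-901) = -189 - 1*(-901) = -189 + 901 = 712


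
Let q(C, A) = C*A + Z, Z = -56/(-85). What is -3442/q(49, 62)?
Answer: -146285/129143 ≈ -1.1327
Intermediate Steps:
Z = 56/85 (Z = -56*(-1/85) = 56/85 ≈ 0.65882)
q(C, A) = 56/85 + A*C (q(C, A) = C*A + 56/85 = A*C + 56/85 = 56/85 + A*C)
-3442/q(49, 62) = -3442/(56/85 + 62*49) = -3442/(56/85 + 3038) = -3442/258286/85 = -3442*85/258286 = -146285/129143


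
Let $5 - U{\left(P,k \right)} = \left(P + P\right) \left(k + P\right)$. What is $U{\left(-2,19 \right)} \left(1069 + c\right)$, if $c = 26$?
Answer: $79935$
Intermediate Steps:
$U{\left(P,k \right)} = 5 - 2 P \left(P + k\right)$ ($U{\left(P,k \right)} = 5 - \left(P + P\right) \left(k + P\right) = 5 - 2 P \left(P + k\right)$)
$U{\left(-2,19 \right)} \left(1069 + c\right) = \left(5 - 2 \left(-2\right)^{2} - \left(-4\right) 19\right) \left(1069 + 26\right) = \left(5 - 8 + 76\right) 1095 = 73 \cdot 1095 = 79935$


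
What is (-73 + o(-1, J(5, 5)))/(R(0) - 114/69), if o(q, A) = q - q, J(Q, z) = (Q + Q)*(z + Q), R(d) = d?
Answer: 1679/38 ≈ 44.184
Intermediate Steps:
J(Q, z) = 2*Q*(Q + z) (J(Q, z) = (2*Q)*(Q + z) = 2*Q*(Q + z))
o(q, A) = 0
(-73 + o(-1, J(5, 5)))/(R(0) - 114/69) = (-73 + 0)/(0 - 114/69) = -73/(0 - 114*1/69) = -73/(0 - 38/23) = -73/(-38/23) = -73*(-23/38) = 1679/38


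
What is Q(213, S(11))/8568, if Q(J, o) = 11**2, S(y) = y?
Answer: 121/8568 ≈ 0.014122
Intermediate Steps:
Q(J, o) = 121
Q(213, S(11))/8568 = 121/8568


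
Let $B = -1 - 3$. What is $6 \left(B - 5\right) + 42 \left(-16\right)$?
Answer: $-726$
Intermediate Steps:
$B = -4$ ($B = -1 - 3 = -4$)
$6 \left(B - 5\right) + 42 \left(-16\right) = 6 \left(-4 - 5\right) + 42 \left(-16\right) = 6 \left(-9\right) - 672 = -54 - 672 = -726$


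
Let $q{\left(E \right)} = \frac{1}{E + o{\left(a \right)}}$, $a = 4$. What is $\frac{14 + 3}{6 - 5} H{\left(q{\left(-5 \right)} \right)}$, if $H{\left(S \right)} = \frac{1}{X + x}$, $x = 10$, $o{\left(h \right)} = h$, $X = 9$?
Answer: $\frac{17}{19} \approx 0.89474$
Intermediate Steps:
$q{\left(E \right)} = \frac{1}{4 + E}$ ($q{\left(E \right)} = \frac{1}{E + 4} = \frac{1}{4 + E}$)
$H{\left(S \right)} = \frac{1}{19}$ ($H{\left(S \right)} = \frac{1}{9 + 10} = \frac{1}{19}$)
$\frac{14 + 3}{6 - 5} H{\left(q{\left(-5 \right)} \right)} = \frac{14 + 3}{6 - 5} \cdot \frac{1}{19} = \frac{17}{1} \cdot \frac{1}{19} = 17 \cdot 1 \cdot \frac{1}{19} = 17 \cdot \frac{1}{19} = \frac{17}{19}$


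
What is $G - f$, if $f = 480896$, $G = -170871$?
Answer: $-651767$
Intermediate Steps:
$G - f = -170871 - 480896 = -651767$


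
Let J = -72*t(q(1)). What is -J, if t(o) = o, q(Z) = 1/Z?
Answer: 72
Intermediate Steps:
J = -72 (J = -72/1 = -72*1 = -72)
-J = -1*(-72) = 72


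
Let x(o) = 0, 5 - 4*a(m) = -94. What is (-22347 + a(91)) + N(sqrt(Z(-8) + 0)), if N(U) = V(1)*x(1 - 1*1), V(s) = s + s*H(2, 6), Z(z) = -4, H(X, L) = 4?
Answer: -89289/4 ≈ -22322.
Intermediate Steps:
a(m) = 99/4 (a(m) = 5/4 - 1/4*(-94) = 5/4 + 47/2 = 99/4)
V(s) = 5*s (V(s) = s + s*4 = s + 4*s = 5*s)
N(U) = 0 (N(U) = (5*1)*0 = 5*0 = 0)
(-22347 + a(91)) + N(sqrt(Z(-8) + 0)) = (-22347 + 99/4) + 0 = -89289/4 + 0 = -89289/4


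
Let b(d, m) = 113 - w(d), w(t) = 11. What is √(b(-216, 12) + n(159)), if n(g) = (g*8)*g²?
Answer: √32157534 ≈ 5670.8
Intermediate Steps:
b(d, m) = 102 (b(d, m) = 113 - 1*11 = 113 - 11 = 102)
n(g) = 8*g³ (n(g) = (8*g)*g² = 8*g³)
√(b(-216, 12) + n(159)) = √(102 + 8*159³) = √(102 + 8*4019679) = √(102 + 32157432) = √32157534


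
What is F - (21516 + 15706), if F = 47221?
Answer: 9999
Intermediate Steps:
F - (21516 + 15706) = 47221 - (21516 + 15706) = 47221 - 1*37222 = 47221 - 37222 = 9999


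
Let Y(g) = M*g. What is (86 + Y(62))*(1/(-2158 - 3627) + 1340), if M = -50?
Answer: -23364223586/5785 ≈ -4.0388e+6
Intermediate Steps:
Y(g) = -50*g
(86 + Y(62))*(1/(-2158 - 3627) + 1340) = (86 - 50*62)*(1/(-2158 - 3627) + 1340) = (86 - 3100)*(1/(-5785) + 1340) = -3014*(-1/5785 + 1340) = -3014*7751899/5785 = -23364223586/5785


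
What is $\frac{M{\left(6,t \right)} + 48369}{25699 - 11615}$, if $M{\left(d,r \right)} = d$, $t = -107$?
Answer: $\frac{48375}{14084} \approx 3.4347$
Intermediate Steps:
$\frac{M{\left(6,t \right)} + 48369}{25699 - 11615} = \frac{6 + 48369}{25699 - 11615} = \frac{48375}{14084}$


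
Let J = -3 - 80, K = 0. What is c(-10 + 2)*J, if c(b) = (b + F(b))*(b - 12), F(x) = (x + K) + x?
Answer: -39840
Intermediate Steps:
F(x) = 2*x (F(x) = (x + 0) + x = x + x = 2*x)
J = -83
c(b) = 3*b*(-12 + b) (c(b) = (b + 2*b)*(b - 12) = (3*b)*(-12 + b) = 3*b*(-12 + b))
c(-10 + 2)*J = (3*(-10 + 2)*(-12 + (-10 + 2)))*(-83) = (3*(-8)*(-12 - 8))*(-83) = (3*(-8)*(-20))*(-83) = 480*(-83) = -39840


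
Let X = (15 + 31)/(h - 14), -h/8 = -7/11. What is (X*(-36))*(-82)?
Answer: -746856/49 ≈ -15242.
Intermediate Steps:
h = 56/11 (h = -(-56)/11 = -8*(-7/11) = 56/11 ≈ 5.0909)
X = -253/49 (X = (15 + 31)/(56/11 - 14) = 46/(-98/11) = 46*(-11/98) = -253/49 ≈ -5.1633)
(X*(-36))*(-82) = -253/49*(-36)*(-82) = (9108/49)*(-82) = -746856/49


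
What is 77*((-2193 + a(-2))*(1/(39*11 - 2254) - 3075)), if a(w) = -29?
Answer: 960158312344/1825 ≈ 5.2611e+8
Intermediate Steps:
77*((-2193 + a(-2))*(1/(39*11 - 2254) - 3075)) = 77*((-2193 - 29)*(1/(39*11 - 2254) - 3075)) = 77*(-2222*(1/(429 - 2254) - 3075)) = 77*(-2222*(1/(-1825) - 3075)) = 77*(-2222*(-1/1825 - 3075)) = 77*(-2222*(-5611876/1825)) = 77*(12469588472/1825) = 960158312344/1825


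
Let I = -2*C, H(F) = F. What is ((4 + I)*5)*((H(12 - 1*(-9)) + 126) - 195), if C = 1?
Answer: -480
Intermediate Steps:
I = -2 (I = -2*1 = -2)
((4 + I)*5)*((H(12 - 1*(-9)) + 126) - 195) = ((4 - 2)*5)*(((12 - 1*(-9)) + 126) - 195) = (2*5)*(((12 + 9) + 126) - 195) = 10*((21 + 126) - 195) = 10*(147 - 195) = 10*(-48) = -480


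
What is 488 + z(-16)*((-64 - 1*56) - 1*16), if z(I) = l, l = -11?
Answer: 1984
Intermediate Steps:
z(I) = -11
488 + z(-16)*((-64 - 1*56) - 1*16) = 488 - 11*((-64 - 1*56) - 1*16) = 488 - 11*((-64 - 56) - 16) = 488 - 11*(-120 - 16) = 488 - 11*(-136) = 488 + 1496 = 1984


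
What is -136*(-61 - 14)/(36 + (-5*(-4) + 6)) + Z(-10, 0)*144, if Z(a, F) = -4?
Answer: -12756/31 ≈ -411.48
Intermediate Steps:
-136*(-61 - 14)/(36 + (-5*(-4) + 6)) + Z(-10, 0)*144 = -136*(-61 - 14)/(36 + (-5*(-4) + 6)) - 4*144 = -136*(-75/(36 + (20 + 6))) - 576 = -136*(-75/(36 + 26)) - 576 = -136/(62*(-1/75)) - 576 = -136/(-62/75) - 576 = -136*(-75/62) - 576 = 5100/31 - 576 = -12756/31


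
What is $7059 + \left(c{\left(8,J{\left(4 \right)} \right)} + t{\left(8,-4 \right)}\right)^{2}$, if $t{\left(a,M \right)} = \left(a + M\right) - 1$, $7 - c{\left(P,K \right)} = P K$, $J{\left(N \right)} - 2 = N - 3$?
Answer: $7255$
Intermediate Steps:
$J{\left(N \right)} = -1 + N$ ($J{\left(N \right)} = 2 + \left(N - 3\right) = 2 + \left(-3 + N\right) = -1 + N$)
$c{\left(P,K \right)} = 7 - K P$ ($c{\left(P,K \right)} = 7 - P K = 7 - K P$)
$t{\left(a,M \right)} = -1 + M + a$ ($t{\left(a,M \right)} = \left(M + a\right) - 1 = -1 + M + a$)
$7059 + \left(c{\left(8,J{\left(4 \right)} \right)} + t{\left(8,-4 \right)}\right)^{2} = 7059 + \left(\left(7 - \left(-1 + 4\right) 8\right) - -3\right)^{2} = 7059 + \left(\left(7 - 3 \cdot 8\right) + 3\right)^{2} = 7059 + \left(\left(7 - 24\right) + 3\right)^{2} = 7059 + \left(-17 + 3\right)^{2} = 7059 + \left(-14\right)^{2} = 7059 + 196 = 7255$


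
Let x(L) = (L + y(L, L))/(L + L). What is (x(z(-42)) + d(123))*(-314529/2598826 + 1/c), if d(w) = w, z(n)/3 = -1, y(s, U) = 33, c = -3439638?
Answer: -31915120730176/2234755166247 ≈ -14.281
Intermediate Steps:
z(n) = -3 (z(n) = 3*(-1) = -3)
x(L) = (33 + L)/(2*L) (x(L) = (L + 33)/(L + L) = (33 + L)/((2*L)) = (33 + L)*(1/(2*L)) = (33 + L)/(2*L))
(x(z(-42)) + d(123))*(-314529/2598826 + 1/c) = ((½)*(33 - 3)/(-3) + 123)*(-314529/2598826 + 1/(-3439638)) = ((½)*(-⅓)*30 + 123)*(-314529*1/2598826 - 1/3439638) = (-5 + 123)*(-314529/2598826 - 1/3439638) = 118*(-270467124832/2234755166247) = -31915120730176/2234755166247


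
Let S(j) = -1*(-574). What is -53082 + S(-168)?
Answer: -52508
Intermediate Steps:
S(j) = 574
-53082 + S(-168) = -53082 + 574 = -52508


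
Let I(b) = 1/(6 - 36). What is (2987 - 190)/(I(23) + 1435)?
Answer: 83910/43049 ≈ 1.9492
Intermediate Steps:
I(b) = -1/30 (I(b) = 1/(-30) = -1/30)
(2987 - 190)/(I(23) + 1435) = (2987 - 190)/(-1/30 + 1435) = 2797/(43049/30) = 2797*(30/43049) = 83910/43049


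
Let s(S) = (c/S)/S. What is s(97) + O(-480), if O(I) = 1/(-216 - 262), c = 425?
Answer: 193741/4497502 ≈ 0.043077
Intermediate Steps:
O(I) = -1/478 (O(I) = 1/(-478) = -1/478)
s(S) = 425/S² (s(S) = (425/S)/S = 425/S²)
s(97) + O(-480) = 425/97² - 1/478 = 425*(1/9409) - 1/478 = 425/9409 - 1/478 = 193741/4497502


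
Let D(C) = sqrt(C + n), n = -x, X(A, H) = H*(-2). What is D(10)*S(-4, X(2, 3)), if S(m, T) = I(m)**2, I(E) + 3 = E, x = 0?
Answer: 49*sqrt(10) ≈ 154.95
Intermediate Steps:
I(E) = -3 + E
X(A, H) = -2*H
S(m, T) = (-3 + m)**2
n = 0 (n = -1*0 = 0)
D(C) = sqrt(C) (D(C) = sqrt(C + 0) = sqrt(C))
D(10)*S(-4, X(2, 3)) = sqrt(10)*(-3 - 4)**2 = sqrt(10)*(-7)**2 = sqrt(10)*49 = 49*sqrt(10)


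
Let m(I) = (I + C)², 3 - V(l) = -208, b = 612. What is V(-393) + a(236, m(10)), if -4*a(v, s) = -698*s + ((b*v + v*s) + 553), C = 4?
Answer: -53589/4 ≈ -13397.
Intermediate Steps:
V(l) = 211 (V(l) = 3 - 1*(-208) = 3 + 208 = 211)
m(I) = (4 + I)² (m(I) = (I + 4)² = (4 + I)²)
a(v, s) = -553/4 - 153*v + 349*s/2 - s*v/4 (a(v, s) = -(-698*s + ((612*v + v*s) + 553))/4 = -(-698*s + ((612*v + s*v) + 553))/4 = -(-698*s + (553 + 612*v + s*v))/4 = -(553 - 698*s + 612*v + s*v)/4 = -553/4 - 153*v + 349*s/2 - s*v/4)
V(-393) + a(236, m(10)) = 211 + (-553/4 - 153*236 + 349*(4 + 10)²/2 - ¼*(4 + 10)²*236) = 211 + (-553/4 - 36108 + (349/2)*14² - ¼*14²*236) = 211 + (-553/4 - 36108 + (349/2)*196 - ¼*196*236) = 211 + (-553/4 - 36108 + 34202 - 11564) = 211 - 54433/4 = -53589/4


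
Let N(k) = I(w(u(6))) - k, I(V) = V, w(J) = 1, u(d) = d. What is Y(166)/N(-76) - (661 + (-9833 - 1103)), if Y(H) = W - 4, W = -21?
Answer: 791150/77 ≈ 10275.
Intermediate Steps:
Y(H) = -25 (Y(H) = -21 - 4 = -25)
N(k) = 1 - k
Y(166)/N(-76) - (661 + (-9833 - 1103)) = -25/(1 - 1*(-76)) - (661 + (-9833 - 1103)) = -25/(1 + 76) - (661 - 10936) = -25/77 - 1*(-10275) = -25*1/77 + 10275 = -25/77 + 10275 = 791150/77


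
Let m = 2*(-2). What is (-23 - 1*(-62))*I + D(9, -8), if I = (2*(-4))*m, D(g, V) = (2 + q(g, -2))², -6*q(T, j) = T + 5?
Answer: 11233/9 ≈ 1248.1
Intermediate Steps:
q(T, j) = -⅚ - T/6 (q(T, j) = -(T + 5)/6 = -(5 + T)/6 = -⅚ - T/6)
m = -4
D(g, V) = (7/6 - g/6)² (D(g, V) = (2 + (-⅚ - g/6))² = (7/6 - g/6)²)
I = 32 (I = (2*(-4))*(-4) = -8*(-4) = 32)
(-23 - 1*(-62))*I + D(9, -8) = (-23 - 1*(-62))*32 + (-7 + 9)²/36 = (-23 + 62)*32 + (1/36)*2² = 39*32 + (1/36)*4 = 1248 + ⅑ = 11233/9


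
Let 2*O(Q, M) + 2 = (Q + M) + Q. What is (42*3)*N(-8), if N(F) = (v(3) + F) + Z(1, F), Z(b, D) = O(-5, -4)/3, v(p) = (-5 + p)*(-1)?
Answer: -1092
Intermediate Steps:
O(Q, M) = -1 + Q + M/2 (O(Q, M) = -1 + ((Q + M) + Q)/2 = -1 + ((M + Q) + Q)/2 = -1 + (M + 2*Q)/2 = -1 + (Q + M/2) = -1 + Q + M/2)
v(p) = 5 - p
Z(b, D) = -8/3 (Z(b, D) = (-1 - 5 + (½)*(-4))/3 = (-1 - 5 - 2)*(⅓) = -8*⅓ = -8/3)
N(F) = -⅔ + F (N(F) = ((5 - 1*3) + F) - 8/3 = ((5 - 3) + F) - 8/3 = (2 + F) - 8/3 = -⅔ + F)
(42*3)*N(-8) = (42*3)*(-⅔ - 8) = 126*(-26/3) = -1092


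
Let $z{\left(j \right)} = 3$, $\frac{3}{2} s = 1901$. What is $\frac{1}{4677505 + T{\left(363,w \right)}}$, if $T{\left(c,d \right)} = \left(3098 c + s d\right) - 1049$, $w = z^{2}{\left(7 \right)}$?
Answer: $\frac{1}{5812436} \approx 1.7204 \cdot 10^{-7}$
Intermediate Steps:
$s = \frac{3802}{3}$ ($s = \frac{2}{3} \cdot 1901 = \frac{3802}{3} \approx 1267.3$)
$w = 9$ ($w = 3^{2} = 9$)
$T{\left(c,d \right)} = -1049 + 3098 c + \frac{3802 d}{3}$ ($T{\left(c,d \right)} = \left(3098 c + \frac{3802 d}{3}\right) - 1049 = -1049 + 3098 c + \frac{3802 d}{3}$)
$\frac{1}{4677505 + T{\left(363,w \right)}} = \frac{1}{4677505 + \left(-1049 + 3098 \cdot 363 + \frac{3802}{3} \cdot 9\right)} = \frac{1}{4677505 + \left(-1049 + 1124574 + 11406\right)} = \frac{1}{4677505 + 1134931} = \frac{1}{5812436}$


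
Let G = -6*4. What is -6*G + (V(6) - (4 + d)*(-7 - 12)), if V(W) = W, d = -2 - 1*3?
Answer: 131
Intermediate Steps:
d = -5 (d = -2 - 3 = -5)
G = -24
-6*G + (V(6) - (4 + d)*(-7 - 12)) = -6*(-24) + (6 - (4 - 5)*(-7 - 12)) = 144 + (6 - (-1)*(-19)) = 144 + (6 - 1*19) = 144 + (6 - 19) = 144 - 13 = 131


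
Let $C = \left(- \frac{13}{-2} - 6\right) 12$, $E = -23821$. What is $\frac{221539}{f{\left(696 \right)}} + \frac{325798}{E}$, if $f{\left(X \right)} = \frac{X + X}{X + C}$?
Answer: $\frac{617366235587}{5526472} \approx 1.1171 \cdot 10^{5}$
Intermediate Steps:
$C = 6$ ($C = \left(\left(-13\right) \left(- \frac{1}{2}\right) - 6\right) 12 = \left(\frac{13}{2} - 6\right) 12 = \frac{1}{2} \cdot 12 = 6$)
$f{\left(X \right)} = \frac{2 X}{6 + X}$ ($f{\left(X \right)} = \frac{X + X}{X + 6} = \frac{2 X}{6 + X}$)
$\frac{221539}{f{\left(696 \right)}} + \frac{325798}{E} = \frac{221539}{2 \cdot 696 \frac{1}{6 + 696}} + \frac{325798}{-23821} = \frac{221539}{2 \cdot 696 \cdot \frac{1}{702}} + 325798 \left(- \frac{1}{23821}\right) = \frac{221539}{2 \cdot 696 \cdot \frac{1}{702}} - \frac{325798}{23821} = \frac{221539}{\frac{232}{117}} - \frac{325798}{23821} = 221539 \cdot \frac{117}{232} - \frac{325798}{23821} = \frac{25920063}{232} - \frac{325798}{23821} = \frac{617366235587}{5526472}$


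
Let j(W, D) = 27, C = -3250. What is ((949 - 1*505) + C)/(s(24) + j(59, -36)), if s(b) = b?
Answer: -2806/51 ≈ -55.020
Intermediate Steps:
((949 - 1*505) + C)/(s(24) + j(59, -36)) = ((949 - 1*505) - 3250)/(24 + 27) = ((949 - 505) - 3250)/51 = (444 - 3250)*(1/51) = -2806*1/51 = -2806/51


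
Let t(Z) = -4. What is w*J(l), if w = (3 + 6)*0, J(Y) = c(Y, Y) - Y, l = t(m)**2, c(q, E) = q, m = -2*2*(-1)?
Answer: 0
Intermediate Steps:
m = 4 (m = -4*(-1) = 4)
l = 16 (l = (-4)**2 = 16)
J(Y) = 0 (J(Y) = Y - Y = 0)
w = 0 (w = 9*0 = 0)
w*J(l) = 0*0 = 0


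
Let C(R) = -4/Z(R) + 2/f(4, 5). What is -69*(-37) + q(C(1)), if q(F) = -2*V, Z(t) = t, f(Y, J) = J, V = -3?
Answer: 2559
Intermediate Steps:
C(R) = ⅖ - 4/R (C(R) = -4/R + 2/5 = -4/R + 2*(⅕) = -4/R + ⅖ = ⅖ - 4/R)
q(F) = 6 (q(F) = -2*(-3) = 6)
-69*(-37) + q(C(1)) = -69*(-37) + 6 = 2553 + 6 = 2559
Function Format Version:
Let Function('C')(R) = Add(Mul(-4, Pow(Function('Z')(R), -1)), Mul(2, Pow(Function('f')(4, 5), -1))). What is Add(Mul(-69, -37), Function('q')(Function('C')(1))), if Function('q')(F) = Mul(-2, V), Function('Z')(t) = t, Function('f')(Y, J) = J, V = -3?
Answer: 2559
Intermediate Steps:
Function('C')(R) = Add(Rational(2, 5), Mul(-4, Pow(R, -1))) (Function('C')(R) = Add(Mul(-4, Pow(R, -1)), Mul(2, Pow(5, -1))) = Add(Mul(-4, Pow(R, -1)), Mul(2, Rational(1, 5))) = Add(Mul(-4, Pow(R, -1)), Rational(2, 5)) = Add(Rational(2, 5), Mul(-4, Pow(R, -1))))
Function('q')(F) = 6 (Function('q')(F) = Mul(-2, -3) = 6)
Add(Mul(-69, -37), Function('q')(Function('C')(1))) = Add(Mul(-69, -37), 6) = Add(2553, 6) = 2559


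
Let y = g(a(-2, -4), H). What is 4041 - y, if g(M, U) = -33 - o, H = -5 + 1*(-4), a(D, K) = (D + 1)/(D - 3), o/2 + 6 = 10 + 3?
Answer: 4088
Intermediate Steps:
o = 14 (o = -12 + 2*(10 + 3) = -12 + 2*13 = -12 + 26 = 14)
a(D, K) = (1 + D)/(-3 + D)
H = -9 (H = -5 - 4 = -9)
g(M, U) = -47 (g(M, U) = -33 - 1*14 = -33 - 14 = -47)
y = -47
4041 - y = 4041 - 1*(-47) = 4041 + 47 = 4088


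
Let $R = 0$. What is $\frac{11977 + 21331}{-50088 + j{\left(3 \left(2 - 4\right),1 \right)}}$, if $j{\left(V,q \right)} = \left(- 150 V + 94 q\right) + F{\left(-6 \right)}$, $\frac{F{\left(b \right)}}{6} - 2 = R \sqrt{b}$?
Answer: $- \frac{1514}{2231} \approx -0.67862$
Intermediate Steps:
$F{\left(b \right)} = 12$ ($F{\left(b \right)} = 12 + 6 \cdot 0 \sqrt{b} = 12 + 6 \cdot 0 = 12 + 0 = 12$)
$j{\left(V,q \right)} = 12 - 150 V + 94 q$ ($j{\left(V,q \right)} = \left(- 150 V + 94 q\right) + 12 = 12 - 150 V + 94 q$)
$\frac{11977 + 21331}{-50088 + j{\left(3 \left(2 - 4\right),1 \right)}} = \frac{11977 + 21331}{-50088 + \left(12 - 150 \cdot 3 \left(2 - 4\right) + 94 \cdot 1\right)} = \frac{33308}{-50088 + \left(12 - 150 \cdot 3 \left(-2\right) + 94\right)} = \frac{33308}{-50088 + \left(12 - -900 + 94\right)} = \frac{33308}{-50088 + \left(12 + 900 + 94\right)} = \frac{33308}{-50088 + 1006} = \frac{33308}{-49082} = 33308 \left(- \frac{1}{49082}\right) = - \frac{1514}{2231}$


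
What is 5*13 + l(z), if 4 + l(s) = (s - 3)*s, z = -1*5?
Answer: 101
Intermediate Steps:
z = -5
l(s) = -4 + s*(-3 + s) (l(s) = -4 + (s - 3)*s = -4 + (-3 + s)*s = -4 + s*(-3 + s))
5*13 + l(z) = 5*13 + (-4 + (-5)² - 3*(-5)) = 65 + (-4 + 25 + 15) = 65 + 36 = 101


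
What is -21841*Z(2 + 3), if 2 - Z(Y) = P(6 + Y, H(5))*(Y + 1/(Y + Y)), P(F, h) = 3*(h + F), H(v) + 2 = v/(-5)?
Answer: 13148282/5 ≈ 2.6297e+6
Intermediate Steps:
H(v) = -2 - v/5 (H(v) = -2 + v/(-5) = -2 + v*(-1/5) = -2 - v/5)
P(F, h) = 3*F + 3*h (P(F, h) = 3*(F + h) = 3*F + 3*h)
Z(Y) = 2 - (9 + 3*Y)*(Y + 1/(2*Y)) (Z(Y) = 2 - (3*(6 + Y) + 3*(-2 - 1/5*5))*(Y + 1/(Y + Y)) = 2 - ((18 + 3*Y) + 3*(-2 - 1))*(Y + 1/(2*Y)) = 2 - ((18 + 3*Y) + 3*(-3))*(Y + 1/(2*Y)) = 2 - ((18 + 3*Y) - 9)*(Y + 1/(2*Y)) = 2 - (9 + 3*Y)*(Y + 1/(2*Y)))
-21841*Z(2 + 3) = -21841*(-9 + (2 + 3) - 18*(2 + 3)**2 - 6*(2 + 3)**3)/(2*(2 + 3)) = -21841*(-9 + 5 - 18*5**2 - 6*5**3)/(2*5) = -21841*(-9 + 5 - 18*25 - 6*125)/(2*5) = -21841*(-9 + 5 - 450 - 750)/(2*5) = -21841*(-1204)/(2*5) = -21841*(-602/5) = 13148282/5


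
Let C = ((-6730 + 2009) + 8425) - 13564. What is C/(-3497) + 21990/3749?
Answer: 113864170/13110253 ≈ 8.6851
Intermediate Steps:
C = -9860 (C = (-4721 + 8425) - 13564 = 3704 - 13564 = -9860)
C/(-3497) + 21990/3749 = -9860/(-3497) + 21990/3749 = -9860*(-1/3497) + 21990*(1/3749) = 9860/3497 + 21990/3749 = 113864170/13110253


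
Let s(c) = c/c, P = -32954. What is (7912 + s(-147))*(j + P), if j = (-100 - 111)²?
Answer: 91529671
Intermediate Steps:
j = 44521 (j = (-211)² = 44521)
s(c) = 1
(7912 + s(-147))*(j + P) = (7912 + 1)*(44521 - 32954) = 7913*11567 = 91529671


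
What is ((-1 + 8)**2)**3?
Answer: 117649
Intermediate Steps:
((-1 + 8)**2)**3 = (7**2)**3 = 49**3 = 117649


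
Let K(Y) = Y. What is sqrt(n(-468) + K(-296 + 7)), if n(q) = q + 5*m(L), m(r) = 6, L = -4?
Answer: I*sqrt(727) ≈ 26.963*I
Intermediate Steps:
n(q) = 30 + q (n(q) = q + 5*6 = q + 30 = 30 + q)
sqrt(n(-468) + K(-296 + 7)) = sqrt((30 - 468) + (-296 + 7)) = sqrt(-438 - 289) = sqrt(-727) = I*sqrt(727)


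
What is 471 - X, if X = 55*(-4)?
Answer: 691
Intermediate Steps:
X = -220
471 - X = 471 - 1*(-220) = 471 + 220 = 691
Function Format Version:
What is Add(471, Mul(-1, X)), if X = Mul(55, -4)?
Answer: 691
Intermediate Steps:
X = -220
Add(471, Mul(-1, X)) = Add(471, Mul(-1, -220)) = Add(471, 220) = 691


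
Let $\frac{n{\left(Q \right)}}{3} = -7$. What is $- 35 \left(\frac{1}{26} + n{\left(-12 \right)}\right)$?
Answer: $\frac{19075}{26} \approx 733.65$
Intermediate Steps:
$n{\left(Q \right)} = -21$ ($n{\left(Q \right)} = 3 \left(-7\right) = -21$)
$- 35 \left(\frac{1}{26} + n{\left(-12 \right)}\right) = - 35 \left(\frac{1}{26} - 21\right) = \left(-35\right) \left(- \frac{545}{26}\right) = \frac{19075}{26}$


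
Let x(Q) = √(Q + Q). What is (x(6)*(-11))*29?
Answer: -638*√3 ≈ -1105.0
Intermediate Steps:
x(Q) = √2*√Q (x(Q) = √(2*Q) = √2*√Q)
(x(6)*(-11))*29 = ((√2*√6)*(-11))*29 = ((2*√3)*(-11))*29 = -22*√3*29 = -638*√3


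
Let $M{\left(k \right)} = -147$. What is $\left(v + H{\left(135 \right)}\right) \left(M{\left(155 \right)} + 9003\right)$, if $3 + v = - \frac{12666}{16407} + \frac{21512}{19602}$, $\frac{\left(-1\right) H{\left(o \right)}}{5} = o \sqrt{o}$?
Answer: $- \frac{15674055640}{661749} - 17933400 \sqrt{15} \approx -6.9479 \cdot 10^{7}$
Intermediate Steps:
$H{\left(o \right)} = - 5 o^{\frac{3}{2}}$ ($H{\left(o \right)} = - 5 o \sqrt{o} = - 5 o^{\frac{3}{2}}$)
$v = - \frac{47786755}{17867223}$ ($v = -3 + \left(- \frac{12666}{16407} + \frac{21512}{19602}\right) = -3 + \left(\left(-12666\right) \frac{1}{16407} + 21512 \cdot \frac{1}{19602}\right) = -3 + \left(- \frac{4222}{5469} + \frac{10756}{9801}\right) = -3 + \frac{5814914}{17867223} = - \frac{47786755}{17867223} \approx -2.6745$)
$\left(v + H{\left(135 \right)}\right) \left(M{\left(155 \right)} + 9003\right) = \left(- \frac{47786755}{17867223} - 5 \cdot 135^{\frac{3}{2}}\right) \left(-147 + 9003\right) = \left(- \frac{47786755}{17867223} - 5 \cdot 405 \sqrt{15}\right) 8856 = \left(- \frac{47786755}{17867223} - 2025 \sqrt{15}\right) 8856 = - \frac{15674055640}{661749} - 17933400 \sqrt{15}$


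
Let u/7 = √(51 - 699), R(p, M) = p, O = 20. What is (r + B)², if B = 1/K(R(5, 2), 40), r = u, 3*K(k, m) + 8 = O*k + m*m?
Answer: -10100184191/318096 + 21*I*√2/47 ≈ -31752.0 + 0.63188*I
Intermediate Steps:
K(k, m) = -8/3 + m²/3 + 20*k/3 (K(k, m) = -8/3 + (20*k + m*m)/3 = -8/3 + (20*k + m²)/3 = -8/3 + (m² + 20*k)/3 = -8/3 + (m²/3 + 20*k/3) = -8/3 + m²/3 + 20*k/3)
u = 126*I*√2 (u = 7*√(51 - 699) = 7*√(-648) = 7*(18*I*√2) = 126*I*√2 ≈ 178.19*I)
r = 126*I*√2 ≈ 178.19*I
B = 1/564 (B = 1/(-8/3 + (⅓)*40² + (20/3)*5) = 1/(-8/3 + (⅓)*1600 + 100/3) = 1/(-8/3 + 1600/3 + 100/3) = 1/564 ≈ 0.0017731)
(r + B)² = (126*I*√2 + 1/564)² = (1/564 + 126*I*√2)²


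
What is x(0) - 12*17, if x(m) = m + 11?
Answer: -193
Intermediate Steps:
x(m) = 11 + m
x(0) - 12*17 = (11 + 0) - 12*17 = 11 - 1*204 = 11 - 204 = -193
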